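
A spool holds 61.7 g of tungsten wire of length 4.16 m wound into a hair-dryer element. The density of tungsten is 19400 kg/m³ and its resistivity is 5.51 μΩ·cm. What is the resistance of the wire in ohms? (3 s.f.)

0.300 Ω

ρ = 5.51 μΩ·cm = 5.51×10^-8 Ω·m
A = m/(density·L) = 0.0617/(19400×4.16) = 7.6452e-07 m²
R = ρL/A = (5.51×10^-8)(4.16)/(7.6452e-07) = 0.300 Ω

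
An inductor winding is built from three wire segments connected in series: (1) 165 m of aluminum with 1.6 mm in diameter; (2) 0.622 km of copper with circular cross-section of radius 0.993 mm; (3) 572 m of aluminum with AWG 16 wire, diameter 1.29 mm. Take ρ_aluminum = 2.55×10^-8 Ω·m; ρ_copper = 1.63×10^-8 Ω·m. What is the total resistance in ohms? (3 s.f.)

Seg 1: A = π(d/2)² = π(8.0000e-04 m)² = 2.011e-06 m²
R_1 = (2.55×10^-8)(165)/(2.011e-06) = 2.093 Ω
Seg 2: A = πr² = π(9.9300e-04 m)² = 3.098e-06 m²
R_2 = (1.63×10^-8)(622)/(3.098e-06) = 3.273 Ω
Seg 3: A = π(1.29/2 mm)² = π(6.4500e-04 m)² = 1.307e-06 m²
R_3 = (2.55×10^-8)(572)/(1.307e-06) = 11.16 Ω
R_total = R_1 + R_2 + R_3 = 16.5 Ω

16.5 Ω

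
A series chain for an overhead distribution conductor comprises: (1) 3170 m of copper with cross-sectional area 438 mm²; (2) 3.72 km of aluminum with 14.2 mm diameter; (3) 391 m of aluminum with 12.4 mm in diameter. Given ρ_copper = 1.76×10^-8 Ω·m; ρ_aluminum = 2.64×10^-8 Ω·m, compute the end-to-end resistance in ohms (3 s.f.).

Seg 1: A = 438 mm² = 4.380e-04 m²
R_1 = (1.76×10^-8)(3170)/(4.380e-04) = 0.1274 Ω
Seg 2: A = π(d/2)² = π(7.1000e-03 m)² = 1.584e-04 m²
R_2 = (2.64×10^-8)(3720)/(1.584e-04) = 0.6201 Ω
Seg 3: A = π(d/2)² = π(6.2000e-03 m)² = 1.208e-04 m²
R_3 = (2.64×10^-8)(391)/(1.208e-04) = 0.08548 Ω
R_total = R_1 + R_2 + R_3 = 0.833 Ω

0.833 Ω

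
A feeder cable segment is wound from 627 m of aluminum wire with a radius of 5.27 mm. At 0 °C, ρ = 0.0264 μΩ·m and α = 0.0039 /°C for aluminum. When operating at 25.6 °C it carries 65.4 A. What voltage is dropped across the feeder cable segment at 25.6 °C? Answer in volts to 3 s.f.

13.6 V

ρ = 0.0264 μΩ·m = 2.64×10^-8 Ω·m
A = πr² = π(5.2700e-03 m)² = 8.725e-05 m²
R₍0₎ = ρL/A = (2.64×10^-8)(627)/(8.725e-05) = 0.1897 Ω
R₍25.6₎ = R₍0₎(1 + αΔT) = 0.1897 × (1 + 0.0039×25.6) = 0.2087 Ω
V = IR = 65.4 × 0.2087 = 13.6 V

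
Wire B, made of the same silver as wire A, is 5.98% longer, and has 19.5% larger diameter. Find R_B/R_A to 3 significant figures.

R ∝ L/d², so R_B/R_A = (1 + 5.98/100) × (1 + 19.5/100)⁻²
= 1.06 × 0.7003 = 0.742

0.742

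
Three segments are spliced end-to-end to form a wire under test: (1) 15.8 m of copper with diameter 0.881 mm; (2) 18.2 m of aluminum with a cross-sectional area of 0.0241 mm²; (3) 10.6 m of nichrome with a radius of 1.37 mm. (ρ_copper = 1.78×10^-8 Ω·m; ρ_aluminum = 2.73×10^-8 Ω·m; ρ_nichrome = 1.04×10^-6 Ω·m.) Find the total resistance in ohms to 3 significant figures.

Seg 1: A = π(d/2)² = π(4.4050e-04 m)² = 6.096e-07 m²
R_1 = (1.78×10^-8)(15.8)/(6.096e-07) = 0.4614 Ω
Seg 2: A = 0.0241 mm² = 2.410e-08 m²
R_2 = (2.73×10^-8)(18.2)/(2.410e-08) = 20.62 Ω
Seg 3: A = πr² = π(1.3700e-03 m)² = 5.896e-06 m²
R_3 = (1.04×10^-6)(10.6)/(5.896e-06) = 1.87 Ω
R_total = R_1 + R_2 + R_3 = 22.9 Ω

22.9 Ω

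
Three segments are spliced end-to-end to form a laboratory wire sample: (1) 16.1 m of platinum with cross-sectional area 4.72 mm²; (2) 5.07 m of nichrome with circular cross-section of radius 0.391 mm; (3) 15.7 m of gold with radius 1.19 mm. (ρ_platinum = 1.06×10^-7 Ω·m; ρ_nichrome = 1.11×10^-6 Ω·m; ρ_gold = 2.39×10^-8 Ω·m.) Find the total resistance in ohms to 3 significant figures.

Seg 1: A = 4.72 mm² = 4.720e-06 m²
R_1 = (1.06×10^-7)(16.1)/(4.720e-06) = 0.3616 Ω
Seg 2: A = πr² = π(3.9100e-04 m)² = 4.803e-07 m²
R_2 = (1.11×10^-6)(5.07)/(4.803e-07) = 11.72 Ω
Seg 3: A = πr² = π(1.1900e-03 m)² = 4.449e-06 m²
R_3 = (2.39×10^-8)(15.7)/(4.449e-06) = 0.08434 Ω
R_total = R_1 + R_2 + R_3 = 12.2 Ω

12.2 Ω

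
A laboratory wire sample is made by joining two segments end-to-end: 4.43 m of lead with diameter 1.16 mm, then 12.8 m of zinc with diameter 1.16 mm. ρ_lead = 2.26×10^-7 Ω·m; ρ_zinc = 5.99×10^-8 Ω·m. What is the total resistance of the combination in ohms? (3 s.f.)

Segment 1: A = π(d/2)² = π(5.8000e-04 m)² = 1.057e-06 m²
R₁ = ρL/A = (2.26×10^-7)(4.43)/(1.057e-06) = 0.9473 Ω
R₂ = (5.99×10^-8)(12.8)/(1.057e-06) = 0.7255 Ω
R = R₁ + R₂ = 1.67 Ω

1.67 Ω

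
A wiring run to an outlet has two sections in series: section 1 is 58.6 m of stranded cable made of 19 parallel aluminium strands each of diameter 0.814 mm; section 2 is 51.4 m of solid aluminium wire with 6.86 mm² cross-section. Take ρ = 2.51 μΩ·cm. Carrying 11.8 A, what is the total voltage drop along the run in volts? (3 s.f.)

ρ = 2.51 μΩ·cm = 2.51×10^-8 Ω·m
Section 1: A_strand = π(4.0700e-04)² = 5.204e-07 m²; R₁ = ρL/(N·A_s) = (2.51×10^-8)(58.6)/(19×5.204e-07) = 0.1488 Ω
Section 2: A = 6.86 mm² = 6.860e-06 m²
R₂ = (2.51×10^-8)(51.4)/(6.860e-06) = 0.1881 Ω
R = R₁ + R₂ = 0.3368 Ω
V = IR = 11.8 × 0.3368 = 3.97 V

3.97 V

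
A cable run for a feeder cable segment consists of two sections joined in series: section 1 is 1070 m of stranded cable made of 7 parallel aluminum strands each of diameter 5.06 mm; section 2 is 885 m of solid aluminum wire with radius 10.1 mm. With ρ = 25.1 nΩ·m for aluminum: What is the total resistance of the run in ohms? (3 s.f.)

0.260 Ω

ρ = 25.1 nΩ·m = 2.51×10^-8 Ω·m
Section 1: A_strand = π(2.5300e-03)² = 2.011e-05 m²; R₁ = ρL/(N·A_s) = (2.51×10^-8)(1070)/(7×2.011e-05) = 0.1908 Ω
Section 2: A = πr² = π(1.0100e-02 m)² = 3.205e-04 m²
R₂ = (2.51×10^-8)(885)/(3.205e-04) = 0.06931 Ω
R = R₁ + R₂ = 0.260 Ω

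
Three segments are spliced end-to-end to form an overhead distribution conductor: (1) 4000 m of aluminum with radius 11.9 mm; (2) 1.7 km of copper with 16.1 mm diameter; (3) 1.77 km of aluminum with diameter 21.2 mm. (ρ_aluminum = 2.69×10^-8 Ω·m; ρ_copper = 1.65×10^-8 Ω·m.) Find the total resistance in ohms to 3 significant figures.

Seg 1: A = πr² = π(1.1900e-02 m)² = 4.449e-04 m²
R_1 = (2.69×10^-8)(4000)/(4.449e-04) = 0.2419 Ω
Seg 2: A = π(d/2)² = π(8.0500e-03 m)² = 2.036e-04 m²
R_2 = (1.65×10^-8)(1700)/(2.036e-04) = 0.1378 Ω
Seg 3: A = π(d/2)² = π(1.0600e-02 m)² = 3.530e-04 m²
R_3 = (2.69×10^-8)(1770)/(3.530e-04) = 0.1349 Ω
R_total = R_1 + R_2 + R_3 = 0.515 Ω

0.515 Ω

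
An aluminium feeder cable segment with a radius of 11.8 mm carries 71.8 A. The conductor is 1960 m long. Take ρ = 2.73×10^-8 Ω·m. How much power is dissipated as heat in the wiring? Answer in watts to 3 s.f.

A = πr² = π(1.1800e-02 m)² = 4.374e-04 m²
R = ρL/A = (2.73×10^-8)(1960)/(4.374e-04) = 0.1223 Ω
P = I²R = (71.8)² × 0.1223 = 631 W

631 W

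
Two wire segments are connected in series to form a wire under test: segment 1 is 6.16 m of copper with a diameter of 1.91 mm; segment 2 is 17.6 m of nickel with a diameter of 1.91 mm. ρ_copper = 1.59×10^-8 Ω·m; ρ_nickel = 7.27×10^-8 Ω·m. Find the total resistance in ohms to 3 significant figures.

Segment 1: A = π(d/2)² = π(9.5500e-04 m)² = 2.865e-06 m²
R₁ = ρL/A = (1.59×10^-8)(6.16)/(2.865e-06) = 0.03418 Ω
R₂ = (7.27×10^-8)(17.6)/(2.865e-06) = 0.4466 Ω
R = R₁ + R₂ = 0.481 Ω

0.481 Ω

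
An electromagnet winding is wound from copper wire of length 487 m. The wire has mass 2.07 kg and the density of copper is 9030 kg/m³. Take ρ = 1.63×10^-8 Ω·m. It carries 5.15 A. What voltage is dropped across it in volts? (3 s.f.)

86.9 V

A = m/(density·L) = 2.07/(9030×487) = 4.7071e-07 m²
R = ρL/A = (1.63×10^-8)(487)/(4.7071e-07) = 16.86 Ω
V = IR = 5.15 × 16.86 = 86.9 V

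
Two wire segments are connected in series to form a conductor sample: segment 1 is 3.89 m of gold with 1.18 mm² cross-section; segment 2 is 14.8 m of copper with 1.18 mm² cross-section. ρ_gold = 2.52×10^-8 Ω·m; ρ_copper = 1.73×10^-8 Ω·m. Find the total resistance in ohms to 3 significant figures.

0.300 Ω

Segment 1: A = 1.18 mm² = 1.180e-06 m²
R₁ = ρL/A = (2.52×10^-8)(3.89)/(1.180e-06) = 0.08307 Ω
R₂ = (1.73×10^-8)(14.8)/(1.180e-06) = 0.217 Ω
R = R₁ + R₂ = 0.300 Ω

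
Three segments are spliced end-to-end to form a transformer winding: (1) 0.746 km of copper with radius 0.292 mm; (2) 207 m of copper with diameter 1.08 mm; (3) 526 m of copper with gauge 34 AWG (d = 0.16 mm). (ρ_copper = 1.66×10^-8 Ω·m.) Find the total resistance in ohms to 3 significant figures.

Seg 1: A = πr² = π(2.9200e-04 m)² = 2.679e-07 m²
R_1 = (1.66×10^-8)(746)/(2.679e-07) = 46.23 Ω
Seg 2: A = π(d/2)² = π(5.4000e-04 m)² = 9.161e-07 m²
R_2 = (1.66×10^-8)(207)/(9.161e-07) = 3.751 Ω
Seg 3: A = π(0.16/2 mm)² = π(8.0000e-05 m)² = 2.011e-08 m²
R_3 = (1.66×10^-8)(526)/(2.011e-08) = 434.3 Ω
R_total = R_1 + R_2 + R_3 = 484 Ω

484 Ω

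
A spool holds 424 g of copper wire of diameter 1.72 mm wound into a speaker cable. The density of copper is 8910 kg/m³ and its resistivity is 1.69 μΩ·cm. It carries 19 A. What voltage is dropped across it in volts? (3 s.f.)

ρ = 1.69 μΩ·cm = 1.69×10^-8 Ω·m
A = π(d/2)² = π(8.6000e-04 m)² = 2.3235e-06 m²
L = m/(density·A) = 0.424/(8910×2.3235e-06) = 20.48 m
R = ρL/A = (1.69×10^-8)(20.48)/(2.3235e-06) = 0.149 Ω
V = IR = 19 × 0.149 = 2.83 V

2.83 V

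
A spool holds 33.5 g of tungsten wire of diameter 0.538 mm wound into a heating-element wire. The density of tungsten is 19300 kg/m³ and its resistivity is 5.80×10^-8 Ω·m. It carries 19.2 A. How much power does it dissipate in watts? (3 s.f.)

718 W

A = π(d/2)² = π(2.6900e-04 m)² = 2.2733e-07 m²
L = m/(density·A) = 0.0335/(19300×2.2733e-07) = 7.635 m
R = ρL/A = (5.80×10^-8)(7.635)/(2.2733e-07) = 1.948 Ω
P = I²R = (19.2)² × 1.948 = 718 W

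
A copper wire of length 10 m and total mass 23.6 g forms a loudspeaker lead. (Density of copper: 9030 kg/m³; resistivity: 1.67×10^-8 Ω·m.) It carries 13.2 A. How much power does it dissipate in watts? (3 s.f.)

111 W

A = m/(density·L) = 0.0236/(9030×10) = 2.6135e-07 m²
R = ρL/A = (1.67×10^-8)(10)/(2.6135e-07) = 0.639 Ω
P = I²R = (13.2)² × 0.639 = 111 W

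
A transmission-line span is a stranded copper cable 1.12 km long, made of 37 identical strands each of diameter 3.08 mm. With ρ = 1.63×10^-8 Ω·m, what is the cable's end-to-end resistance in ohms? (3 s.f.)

A_strand = π(1.5400e-03 m)² = 7.451e-06 m²
R_strand = ρL/A = (1.63×10^-8)(1120)/(7.451e-06) = 2.45 Ω
R_total = R_strand/N = 2.45/37 = 0.0662 Ω

0.0662 Ω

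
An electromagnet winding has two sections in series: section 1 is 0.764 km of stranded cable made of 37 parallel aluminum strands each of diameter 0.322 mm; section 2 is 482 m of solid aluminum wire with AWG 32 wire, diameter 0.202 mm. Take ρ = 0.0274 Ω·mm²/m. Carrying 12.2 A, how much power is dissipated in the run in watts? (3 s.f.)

ρ = 0.0274 Ω·mm²/m = 2.74×10^-8 Ω·m
Section 1: A_strand = π(1.6100e-04)² = 8.143e-08 m²; R₁ = ρL/(N·A_s) = (2.74×10^-8)(764)/(37×8.143e-08) = 6.948 Ω
Section 2: A = π(0.202/2 mm)² = π(1.0100e-04 m)² = 3.205e-08 m²
R₂ = (2.74×10^-8)(482)/(3.205e-08) = 412.1 Ω
R = R₁ + R₂ = 419 Ω
P = I²R = (12.2)² × 419 = 62400 W

62400 W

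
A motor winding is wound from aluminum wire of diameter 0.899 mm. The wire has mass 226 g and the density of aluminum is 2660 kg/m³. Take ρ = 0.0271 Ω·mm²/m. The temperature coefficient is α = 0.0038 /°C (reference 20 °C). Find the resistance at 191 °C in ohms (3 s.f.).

9.43 Ω

ρ = 0.0271 Ω·mm²/m = 2.71×10^-8 Ω·m
A = π(d/2)² = π(4.4950e-04 m)² = 6.3476e-07 m²
L = m/(density·A) = 0.226/(2660×6.3476e-07) = 133.8 m
R = ρL/A = (2.71×10^-8)(133.8)/(6.3476e-07) = 5.714 Ω
R(191 °C) = 5.714 × (1 + 0.0038×171) = 9.43 Ω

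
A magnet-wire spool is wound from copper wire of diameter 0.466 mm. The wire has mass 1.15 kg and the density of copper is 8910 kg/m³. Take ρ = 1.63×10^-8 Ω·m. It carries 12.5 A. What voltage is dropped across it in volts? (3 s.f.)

A = π(d/2)² = π(2.3300e-04 m)² = 1.7055e-07 m²
L = m/(density·A) = 1.15/(8910×1.7055e-07) = 756.8 m
R = ρL/A = (1.63×10^-8)(756.8)/(1.7055e-07) = 72.32 Ω
V = IR = 12.5 × 72.32 = 904 V

904 V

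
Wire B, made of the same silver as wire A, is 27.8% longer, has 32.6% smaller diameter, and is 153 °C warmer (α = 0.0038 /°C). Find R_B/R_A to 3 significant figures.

R ∝ ρL/d² with ρ ∝ (1+αΔT), so R_B/R_A = (1 + 27.8/100) × (1 − 32.6/100)⁻² × (1 + 0.0038×153)
= 1.278 × 2.201 × 1.581 = 4.45

4.45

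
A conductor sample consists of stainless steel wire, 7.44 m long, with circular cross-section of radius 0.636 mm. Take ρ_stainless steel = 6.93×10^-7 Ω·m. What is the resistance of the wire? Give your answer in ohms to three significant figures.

4.06 Ω

A = πr² = π(6.3600e-04 m)² = 1.271e-06 m²
R = ρL/A = (6.93×10^-7)(7.44 m)/(1.271e-06 m²) = 4.06 Ω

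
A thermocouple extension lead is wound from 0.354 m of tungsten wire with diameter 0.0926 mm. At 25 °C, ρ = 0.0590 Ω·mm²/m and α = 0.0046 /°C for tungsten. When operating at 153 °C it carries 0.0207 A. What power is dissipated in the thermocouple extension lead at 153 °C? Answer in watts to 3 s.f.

ρ = 0.0590 Ω·mm²/m = 5.90×10^-8 Ω·m
A = π(d/2)² = π(4.6300e-05 m)² = 6.735e-09 m²
R₍25₎ = ρL/A = (5.90×10^-8)(0.354)/(6.735e-09) = 3.101 Ω
R₍153₎ = R₍25₎(1 + αΔT) = 3.101 × (1 + 0.0046×128) = 4.927 Ω
P = I²R = (0.0207)² × 4.927 = 0.00211 W

0.00211 W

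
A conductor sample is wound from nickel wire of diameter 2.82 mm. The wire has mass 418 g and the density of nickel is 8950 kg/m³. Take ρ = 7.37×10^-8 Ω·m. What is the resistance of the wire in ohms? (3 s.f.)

0.0882 Ω

A = π(d/2)² = π(1.4100e-03 m)² = 6.2458e-06 m²
L = m/(density·A) = 0.418/(8950×6.2458e-06) = 7.478 m
R = ρL/A = (7.37×10^-8)(7.478)/(6.2458e-06) = 0.0882 Ω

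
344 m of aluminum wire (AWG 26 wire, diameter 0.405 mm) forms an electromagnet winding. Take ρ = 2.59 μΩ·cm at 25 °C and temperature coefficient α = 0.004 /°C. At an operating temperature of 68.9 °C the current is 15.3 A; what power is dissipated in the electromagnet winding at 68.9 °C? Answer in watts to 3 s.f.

19000 W

ρ = 2.59 μΩ·cm = 2.59×10^-8 Ω·m
A = π(0.405/2 mm)² = π(2.0250e-04 m)² = 1.288e-07 m²
R₍25₎ = ρL/A = (2.59×10^-8)(344)/(1.288e-07) = 69.16 Ω
R₍68.9₎ = R₍25₎(1 + αΔT) = 69.16 × (1 + 0.004×43.9) = 81.31 Ω
P = I²R = (15.3)² × 81.31 = 19000 W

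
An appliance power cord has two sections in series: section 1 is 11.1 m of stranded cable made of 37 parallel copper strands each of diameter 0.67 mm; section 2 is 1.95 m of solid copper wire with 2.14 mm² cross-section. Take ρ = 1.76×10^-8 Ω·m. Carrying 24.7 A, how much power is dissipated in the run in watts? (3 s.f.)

Section 1: A_strand = π(3.3500e-04)² = 3.526e-07 m²; R₁ = ρL/(N·A_s) = (1.76×10^-8)(11.1)/(37×3.526e-07) = 0.01498 Ω
Section 2: A = 2.14 mm² = 2.140e-06 m²
R₂ = (1.76×10^-8)(1.95)/(2.140e-06) = 0.01604 Ω
R = R₁ + R₂ = 0.03101 Ω
P = I²R = (24.7)² × 0.03101 = 18.9 W

18.9 W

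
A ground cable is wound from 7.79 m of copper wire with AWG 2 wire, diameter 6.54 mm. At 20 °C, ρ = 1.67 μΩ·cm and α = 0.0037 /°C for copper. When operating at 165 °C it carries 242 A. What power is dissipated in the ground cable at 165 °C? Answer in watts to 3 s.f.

348 W

ρ = 1.67 μΩ·cm = 1.67×10^-8 Ω·m
A = π(6.54/2 mm)² = π(3.2700e-03 m)² = 3.359e-05 m²
R₍20₎ = ρL/A = (1.67×10^-8)(7.79)/(3.359e-05) = 0.003873 Ω
R₍165₎ = R₍20₎(1 + αΔT) = 0.003873 × (1 + 0.0037×145) = 0.00595 Ω
P = I²R = (242)² × 0.00595 = 348 W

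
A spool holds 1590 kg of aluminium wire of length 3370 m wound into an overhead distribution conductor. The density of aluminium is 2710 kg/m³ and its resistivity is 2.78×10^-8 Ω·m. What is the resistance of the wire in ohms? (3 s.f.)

A = m/(density·L) = 1590/(2710×3370) = 1.7410e-04 m²
R = ρL/A = (2.78×10^-8)(3370)/(1.7410e-04) = 0.538 Ω

0.538 Ω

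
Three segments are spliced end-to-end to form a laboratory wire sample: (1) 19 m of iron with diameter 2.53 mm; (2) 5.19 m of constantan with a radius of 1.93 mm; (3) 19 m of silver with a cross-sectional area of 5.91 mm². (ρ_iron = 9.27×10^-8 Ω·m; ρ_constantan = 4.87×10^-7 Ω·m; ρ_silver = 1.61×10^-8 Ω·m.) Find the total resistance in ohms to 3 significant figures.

0.618 Ω

Seg 1: A = π(d/2)² = π(1.2650e-03 m)² = 5.027e-06 m²
R_1 = (9.27×10^-8)(19)/(5.027e-06) = 0.3504 Ω
Seg 2: A = πr² = π(1.9300e-03 m)² = 1.170e-05 m²
R_2 = (4.87×10^-7)(5.19)/(1.170e-05) = 0.216 Ω
Seg 3: A = 5.91 mm² = 5.910e-06 m²
R_3 = (1.61×10^-8)(19)/(5.910e-06) = 0.05176 Ω
R_total = R_1 + R_2 + R_3 = 0.618 Ω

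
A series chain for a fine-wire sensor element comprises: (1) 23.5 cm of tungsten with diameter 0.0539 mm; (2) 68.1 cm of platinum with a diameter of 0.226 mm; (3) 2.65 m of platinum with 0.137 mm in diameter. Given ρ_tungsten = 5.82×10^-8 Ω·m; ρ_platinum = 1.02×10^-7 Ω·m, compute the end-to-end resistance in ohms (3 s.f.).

26.1 Ω

Seg 1: A = π(d/2)² = π(2.6950e-05 m)² = 2.282e-09 m²
R_1 = (5.82×10^-8)(0.235)/(2.282e-09) = 5.994 Ω
Seg 2: A = π(d/2)² = π(1.1300e-04 m)² = 4.011e-08 m²
R_2 = (1.02×10^-7)(0.681)/(4.011e-08) = 1.732 Ω
Seg 3: A = π(d/2)² = π(6.8500e-05 m)² = 1.474e-08 m²
R_3 = (1.02×10^-7)(2.65)/(1.474e-08) = 18.34 Ω
R_total = R_1 + R_2 + R_3 = 26.1 Ω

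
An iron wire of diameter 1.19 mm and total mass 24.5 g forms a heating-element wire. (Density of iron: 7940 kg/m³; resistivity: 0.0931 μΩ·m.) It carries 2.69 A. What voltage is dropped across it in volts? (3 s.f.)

ρ = 0.0931 μΩ·m = 9.31×10^-8 Ω·m
A = π(d/2)² = π(5.9500e-04 m)² = 1.1122e-06 m²
L = m/(density·A) = 0.0245/(7940×1.1122e-06) = 2.774 m
R = ρL/A = (9.31×10^-8)(2.774)/(1.1122e-06) = 0.2322 Ω
V = IR = 2.69 × 0.2322 = 0.625 V

0.625 V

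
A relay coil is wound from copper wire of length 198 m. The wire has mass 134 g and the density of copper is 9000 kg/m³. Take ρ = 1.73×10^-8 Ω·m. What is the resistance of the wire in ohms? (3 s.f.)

45.6 Ω

A = m/(density·L) = 0.134/(9000×198) = 7.5196e-08 m²
R = ρL/A = (1.73×10^-8)(198)/(7.5196e-08) = 45.6 Ω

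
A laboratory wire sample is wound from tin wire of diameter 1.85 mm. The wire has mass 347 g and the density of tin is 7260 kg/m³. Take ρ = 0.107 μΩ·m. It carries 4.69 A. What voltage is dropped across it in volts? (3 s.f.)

ρ = 0.107 μΩ·m = 1.07×10^-7 Ω·m
A = π(d/2)² = π(9.2500e-04 m)² = 2.6880e-06 m²
L = m/(density·A) = 0.347/(7260×2.6880e-06) = 17.78 m
R = ρL/A = (1.07×10^-7)(17.78)/(2.6880e-06) = 0.7078 Ω
V = IR = 4.69 × 0.7078 = 3.32 V

3.32 V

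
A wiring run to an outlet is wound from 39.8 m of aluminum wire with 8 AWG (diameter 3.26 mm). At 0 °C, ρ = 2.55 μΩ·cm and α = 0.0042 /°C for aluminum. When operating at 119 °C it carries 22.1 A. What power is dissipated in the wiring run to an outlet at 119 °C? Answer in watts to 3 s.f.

ρ = 2.55 μΩ·cm = 2.55×10^-8 Ω·m
A = π(3.26/2 mm)² = π(1.6300e-03 m)² = 8.347e-06 m²
R₍0₎ = ρL/A = (2.55×10^-8)(39.8)/(8.347e-06) = 0.1216 Ω
R₍119₎ = R₍0₎(1 + αΔT) = 0.1216 × (1 + 0.0042×119) = 0.1824 Ω
P = I²R = (22.1)² × 0.1824 = 89.1 W

89.1 W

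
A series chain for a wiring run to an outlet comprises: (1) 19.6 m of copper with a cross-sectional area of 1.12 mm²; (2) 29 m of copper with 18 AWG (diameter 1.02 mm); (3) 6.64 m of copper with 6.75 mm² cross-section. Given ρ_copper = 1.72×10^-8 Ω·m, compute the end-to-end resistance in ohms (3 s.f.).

0.928 Ω

Seg 1: A = 1.12 mm² = 1.120e-06 m²
R_1 = (1.72×10^-8)(19.6)/(1.120e-06) = 0.301 Ω
Seg 2: A = π(1.02/2 mm)² = π(5.1000e-04 m)² = 8.171e-07 m²
R_2 = (1.72×10^-8)(29)/(8.171e-07) = 0.6104 Ω
Seg 3: A = 6.75 mm² = 6.750e-06 m²
R_3 = (1.72×10^-8)(6.64)/(6.750e-06) = 0.01692 Ω
R_total = R_1 + R_2 + R_3 = 0.928 Ω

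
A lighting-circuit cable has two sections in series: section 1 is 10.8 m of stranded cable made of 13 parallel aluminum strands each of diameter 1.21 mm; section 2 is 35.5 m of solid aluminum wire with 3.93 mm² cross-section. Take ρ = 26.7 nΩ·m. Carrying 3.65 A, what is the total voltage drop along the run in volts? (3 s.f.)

ρ = 26.7 nΩ·m = 2.67×10^-8 Ω·m
Section 1: A_strand = π(6.0500e-04)² = 1.150e-06 m²; R₁ = ρL/(N·A_s) = (2.67×10^-8)(10.8)/(13×1.150e-06) = 0.01929 Ω
Section 2: A = 3.93 mm² = 3.930e-06 m²
R₂ = (2.67×10^-8)(35.5)/(3.930e-06) = 0.2412 Ω
R = R₁ + R₂ = 0.2605 Ω
V = IR = 3.65 × 0.2605 = 0.951 V

0.951 V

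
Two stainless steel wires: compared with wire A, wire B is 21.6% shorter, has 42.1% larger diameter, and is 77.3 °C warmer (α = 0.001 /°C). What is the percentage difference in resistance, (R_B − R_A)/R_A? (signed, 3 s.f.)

-58.2%

R ∝ ρL/d² with ρ ∝ (1+αΔT), so R_B/R_A = (1 − 21.6/100) × (1 + 42.1/100)⁻² × (1 + 0.001×77.3)
= 0.784 × 0.4952 × 1.077 = 0.4183
(R_B − R_A)/R_A = 0.4183 − 1 = -58.2%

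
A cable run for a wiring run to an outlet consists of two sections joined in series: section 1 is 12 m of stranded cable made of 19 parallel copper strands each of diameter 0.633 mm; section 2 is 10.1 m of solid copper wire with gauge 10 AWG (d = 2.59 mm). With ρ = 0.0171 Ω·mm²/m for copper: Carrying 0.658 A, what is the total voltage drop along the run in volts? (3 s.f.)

0.0442 V

ρ = 0.0171 Ω·mm²/m = 1.71×10^-8 Ω·m
Section 1: A_strand = π(3.1650e-04)² = 3.147e-07 m²; R₁ = ρL/(N·A_s) = (1.71×10^-8)(12)/(19×3.147e-07) = 0.03432 Ω
Section 2: A = π(2.59/2 mm)² = π(1.2950e-03 m)² = 5.269e-06 m²
R₂ = (1.71×10^-8)(10.1)/(5.269e-06) = 0.03278 Ω
R = R₁ + R₂ = 0.0671 Ω
V = IR = 0.658 × 0.0671 = 0.0442 V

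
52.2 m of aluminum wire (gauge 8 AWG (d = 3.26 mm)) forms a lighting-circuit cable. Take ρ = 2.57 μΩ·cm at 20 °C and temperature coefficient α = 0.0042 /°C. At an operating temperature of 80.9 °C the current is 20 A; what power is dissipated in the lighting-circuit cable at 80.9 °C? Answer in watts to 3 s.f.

ρ = 2.57 μΩ·cm = 2.57×10^-8 Ω·m
A = π(3.26/2 mm)² = π(1.6300e-03 m)² = 8.347e-06 m²
R₍20₎ = ρL/A = (2.57×10^-8)(52.2)/(8.347e-06) = 0.1607 Ω
R₍80.9₎ = R₍20₎(1 + αΔT) = 0.1607 × (1 + 0.0042×60.9) = 0.2018 Ω
P = I²R = (20)² × 0.2018 = 80.7 W

80.7 W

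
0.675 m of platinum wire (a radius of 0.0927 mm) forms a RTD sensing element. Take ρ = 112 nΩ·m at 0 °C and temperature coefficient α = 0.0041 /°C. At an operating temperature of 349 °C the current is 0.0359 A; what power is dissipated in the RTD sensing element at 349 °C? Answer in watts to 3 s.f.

0.00877 W

ρ = 112 nΩ·m = 1.12×10^-7 Ω·m
A = πr² = π(9.2700e-05 m)² = 2.700e-08 m²
R₍0₎ = ρL/A = (1.12×10^-7)(0.675)/(2.700e-08) = 2.8 Ω
R₍349₎ = R₍0₎(1 + αΔT) = 2.8 × (1 + 0.0041×349) = 6.807 Ω
P = I²R = (0.0359)² × 6.807 = 0.00877 W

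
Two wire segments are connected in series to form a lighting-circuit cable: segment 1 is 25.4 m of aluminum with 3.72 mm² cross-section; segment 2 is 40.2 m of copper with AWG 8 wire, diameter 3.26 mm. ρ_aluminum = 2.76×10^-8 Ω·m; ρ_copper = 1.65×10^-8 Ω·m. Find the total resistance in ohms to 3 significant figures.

0.268 Ω

Segment 1: A = 3.72 mm² = 3.720e-06 m²
R₁ = ρL/A = (2.76×10^-8)(25.4)/(3.720e-06) = 0.1885 Ω
Segment 2: A = π(3.26/2 mm)² = π(1.6300e-03 m)² = 8.347e-06 m²
R₂ = (1.65×10^-8)(40.2)/(8.347e-06) = 0.07947 Ω
R = R₁ + R₂ = 0.268 Ω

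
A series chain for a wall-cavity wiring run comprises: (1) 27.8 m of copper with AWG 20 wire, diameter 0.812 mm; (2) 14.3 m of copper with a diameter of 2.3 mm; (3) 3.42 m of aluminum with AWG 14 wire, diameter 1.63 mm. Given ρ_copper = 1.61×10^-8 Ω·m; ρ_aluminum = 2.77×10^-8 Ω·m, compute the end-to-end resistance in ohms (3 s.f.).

0.965 Ω

Seg 1: A = π(0.812/2 mm)² = π(4.0600e-04 m)² = 5.178e-07 m²
R_1 = (1.61×10^-8)(27.8)/(5.178e-07) = 0.8643 Ω
Seg 2: A = π(d/2)² = π(1.1500e-03 m)² = 4.155e-06 m²
R_2 = (1.61×10^-8)(14.3)/(4.155e-06) = 0.05541 Ω
Seg 3: A = π(1.63/2 mm)² = π(8.1500e-04 m)² = 2.087e-06 m²
R_3 = (2.77×10^-8)(3.42)/(2.087e-06) = 0.0454 Ω
R_total = R_1 + R_2 + R_3 = 0.965 Ω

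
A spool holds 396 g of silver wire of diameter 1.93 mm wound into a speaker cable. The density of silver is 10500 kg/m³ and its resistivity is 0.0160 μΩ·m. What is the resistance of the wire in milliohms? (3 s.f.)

70.5 mΩ

ρ = 0.0160 μΩ·m = 1.60×10^-8 Ω·m
A = π(d/2)² = π(9.6500e-04 m)² = 2.9255e-06 m²
L = m/(density·A) = 0.396/(10500×2.9255e-06) = 12.89 m
R = ρL/A = (1.60×10^-8)(12.89)/(2.9255e-06) = 70.5 mΩ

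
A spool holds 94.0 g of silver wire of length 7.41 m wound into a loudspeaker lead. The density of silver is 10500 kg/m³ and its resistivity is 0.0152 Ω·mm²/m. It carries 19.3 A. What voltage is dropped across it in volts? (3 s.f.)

1.80 V

ρ = 0.0152 Ω·mm²/m = 1.52×10^-8 Ω·m
A = m/(density·L) = 0.094/(10500×7.41) = 1.2081e-06 m²
R = ρL/A = (1.52×10^-8)(7.41)/(1.2081e-06) = 0.09323 Ω
V = IR = 19.3 × 0.09323 = 1.80 V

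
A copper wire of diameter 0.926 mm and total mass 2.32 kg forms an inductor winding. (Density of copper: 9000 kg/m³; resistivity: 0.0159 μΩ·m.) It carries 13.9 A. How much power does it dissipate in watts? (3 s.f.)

1750 W

ρ = 0.0159 μΩ·m = 1.59×10^-8 Ω·m
A = π(d/2)² = π(4.6300e-04 m)² = 6.7346e-07 m²
L = m/(density·A) = 2.32/(9000×6.7346e-07) = 382.8 m
R = ρL/A = (1.59×10^-8)(382.8)/(6.7346e-07) = 9.037 Ω
P = I²R = (13.9)² × 9.037 = 1750 W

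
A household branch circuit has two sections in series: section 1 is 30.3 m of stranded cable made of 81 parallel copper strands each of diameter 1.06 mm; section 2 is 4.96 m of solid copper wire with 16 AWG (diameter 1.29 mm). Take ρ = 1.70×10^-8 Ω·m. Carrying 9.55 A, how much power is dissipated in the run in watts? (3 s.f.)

Section 1: A_strand = π(5.3000e-04)² = 8.825e-07 m²; R₁ = ρL/(N·A_s) = (1.70×10^-8)(30.3)/(81×8.825e-07) = 0.007206 Ω
Section 2: A = π(1.29/2 mm)² = π(6.4500e-04 m)² = 1.307e-06 m²
R₂ = (1.70×10^-8)(4.96)/(1.307e-06) = 0.06452 Ω
R = R₁ + R₂ = 0.07172 Ω
P = I²R = (9.55)² × 0.07172 = 6.54 W

6.54 W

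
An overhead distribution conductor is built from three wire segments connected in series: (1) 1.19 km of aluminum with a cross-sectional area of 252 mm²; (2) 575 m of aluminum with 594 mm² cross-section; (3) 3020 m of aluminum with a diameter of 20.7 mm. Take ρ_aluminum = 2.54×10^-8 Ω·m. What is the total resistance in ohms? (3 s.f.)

0.372 Ω

Seg 1: A = 252 mm² = 2.520e-04 m²
R_1 = (2.54×10^-8)(1190)/(2.520e-04) = 0.1199 Ω
Seg 2: A = 594 mm² = 5.940e-04 m²
R_2 = (2.54×10^-8)(575)/(5.940e-04) = 0.02459 Ω
Seg 3: A = π(d/2)² = π(1.0350e-02 m)² = 3.365e-04 m²
R_3 = (2.54×10^-8)(3020)/(3.365e-04) = 0.2279 Ω
R_total = R_1 + R_2 + R_3 = 0.372 Ω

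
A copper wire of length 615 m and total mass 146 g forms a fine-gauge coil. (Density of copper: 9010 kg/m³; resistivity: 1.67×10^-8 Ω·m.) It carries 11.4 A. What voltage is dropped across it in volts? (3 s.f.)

4440 V

A = m/(density·L) = 0.146/(9010×615) = 2.6348e-08 m²
R = ρL/A = (1.67×10^-8)(615)/(2.6348e-08) = 389.8 Ω
V = IR = 11.4 × 389.8 = 4440 V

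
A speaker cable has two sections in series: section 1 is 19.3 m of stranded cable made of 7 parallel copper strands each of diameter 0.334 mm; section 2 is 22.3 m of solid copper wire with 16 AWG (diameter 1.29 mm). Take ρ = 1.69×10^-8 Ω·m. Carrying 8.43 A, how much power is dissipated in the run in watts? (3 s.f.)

Section 1: A_strand = π(1.6700e-04)² = 8.762e-08 m²; R₁ = ρL/(N·A_s) = (1.69×10^-8)(19.3)/(7×8.762e-08) = 0.5318 Ω
Section 2: A = π(1.29/2 mm)² = π(6.4500e-04 m)² = 1.307e-06 m²
R₂ = (1.69×10^-8)(22.3)/(1.307e-06) = 0.2884 Ω
R = R₁ + R₂ = 0.8202 Ω
P = I²R = (8.43)² × 0.8202 = 58.3 W

58.3 W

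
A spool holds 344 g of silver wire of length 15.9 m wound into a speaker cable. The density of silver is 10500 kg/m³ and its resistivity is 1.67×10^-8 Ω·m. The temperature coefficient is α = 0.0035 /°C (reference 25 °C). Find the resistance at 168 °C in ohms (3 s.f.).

A = m/(density·L) = 0.344/(10500×15.9) = 2.0605e-06 m²
R = ρL/A = (1.67×10^-8)(15.9)/(2.0605e-06) = 0.1289 Ω
R(168 °C) = 0.1289 × (1 + 0.0035×143) = 0.193 Ω

0.193 Ω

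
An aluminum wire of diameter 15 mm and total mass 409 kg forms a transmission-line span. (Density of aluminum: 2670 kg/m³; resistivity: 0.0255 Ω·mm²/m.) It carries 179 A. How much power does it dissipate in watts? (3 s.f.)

ρ = 0.0255 Ω·mm²/m = 2.55×10^-8 Ω·m
A = π(d/2)² = π(7.5000e-03 m)² = 1.7671e-04 m²
L = m/(density·A) = 409/(2670×1.7671e-04) = 866.8 m
R = ρL/A = (2.55×10^-8)(866.8)/(1.7671e-04) = 0.1251 Ω
P = I²R = (179)² × 0.1251 = 4010 W

4010 W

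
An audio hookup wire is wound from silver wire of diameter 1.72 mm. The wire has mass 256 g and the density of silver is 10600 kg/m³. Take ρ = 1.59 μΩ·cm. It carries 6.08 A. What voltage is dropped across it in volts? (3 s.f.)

0.432 V

ρ = 1.59 μΩ·cm = 1.59×10^-8 Ω·m
A = π(d/2)² = π(8.6000e-04 m)² = 2.3235e-06 m²
L = m/(density·A) = 0.256/(10600×2.3235e-06) = 10.39 m
R = ρL/A = (1.59×10^-8)(10.39)/(2.3235e-06) = 0.07113 Ω
V = IR = 6.08 × 0.07113 = 0.432 V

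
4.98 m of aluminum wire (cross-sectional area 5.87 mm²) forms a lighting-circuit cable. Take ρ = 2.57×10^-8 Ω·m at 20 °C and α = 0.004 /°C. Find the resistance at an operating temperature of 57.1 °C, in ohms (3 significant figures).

0.0250 Ω

A = 5.87 mm² = 5.870e-06 m²
R₍20°C₎ = ρL/A = (2.57×10^-8)(4.98)/(5.870e-06) = 0.0218 Ω
R = R₀(1 + αΔT) = 0.0218(1 + 0.004×37.1) = 0.0250 Ω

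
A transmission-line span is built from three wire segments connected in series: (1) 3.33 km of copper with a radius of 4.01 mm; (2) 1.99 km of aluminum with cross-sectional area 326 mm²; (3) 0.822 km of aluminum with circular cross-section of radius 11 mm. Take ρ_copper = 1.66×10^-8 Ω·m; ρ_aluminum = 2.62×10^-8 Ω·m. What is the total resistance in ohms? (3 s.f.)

1.31 Ω

Seg 1: A = πr² = π(4.0100e-03 m)² = 5.052e-05 m²
R_1 = (1.66×10^-8)(3330)/(5.052e-05) = 1.094 Ω
Seg 2: A = 326 mm² = 3.260e-04 m²
R_2 = (2.62×10^-8)(1990)/(3.260e-04) = 0.1599 Ω
Seg 3: A = πr² = π(1.1000e-02 m)² = 3.801e-04 m²
R_3 = (2.62×10^-8)(822)/(3.801e-04) = 0.05665 Ω
R_total = R_1 + R_2 + R_3 = 1.31 Ω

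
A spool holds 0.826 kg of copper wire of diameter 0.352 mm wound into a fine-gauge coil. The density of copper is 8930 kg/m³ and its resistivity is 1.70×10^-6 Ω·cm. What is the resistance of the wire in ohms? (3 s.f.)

ρ = 1.70×10^-6 Ω·cm = 1.70×10^-8 Ω·m
A = π(d/2)² = π(1.7600e-04 m)² = 9.7314e-08 m²
L = m/(density·A) = 0.826/(8930×9.7314e-08) = 950.5 m
R = ρL/A = (1.70×10^-8)(950.5)/(9.7314e-08) = 166 Ω

166 Ω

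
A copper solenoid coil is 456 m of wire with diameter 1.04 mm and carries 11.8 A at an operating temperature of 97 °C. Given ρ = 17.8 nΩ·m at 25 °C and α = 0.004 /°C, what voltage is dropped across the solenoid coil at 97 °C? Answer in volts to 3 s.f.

ρ = 17.8 nΩ·m = 1.78×10^-8 Ω·m
A = π(d/2)² = π(5.2000e-04 m)² = 8.495e-07 m²
R₍25₎ = ρL/A = (1.78×10^-8)(456)/(8.495e-07) = 9.555 Ω
R₍97₎ = R₍25₎(1 + αΔT) = 9.555 × (1 + 0.004×72) = 12.31 Ω
V = IR = 11.8 × 12.31 = 145 V

145 V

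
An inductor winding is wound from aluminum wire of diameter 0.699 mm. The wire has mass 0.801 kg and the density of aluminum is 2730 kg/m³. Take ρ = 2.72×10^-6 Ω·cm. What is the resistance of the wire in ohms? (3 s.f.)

ρ = 2.72×10^-6 Ω·cm = 2.72×10^-8 Ω·m
A = π(d/2)² = π(3.4950e-04 m)² = 3.8375e-07 m²
L = m/(density·A) = 0.801/(2730×3.8375e-07) = 764.6 m
R = ρL/A = (2.72×10^-8)(764.6)/(3.8375e-07) = 54.2 Ω

54.2 Ω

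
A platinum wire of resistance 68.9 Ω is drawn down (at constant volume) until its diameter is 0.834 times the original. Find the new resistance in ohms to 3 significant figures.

142 Ω

Volume constant ⇒ L' = L/r² with r = 0.834. R' = ρL'/A' = ρ(L/r²)/(πr²d₀²/4) = R/r⁴.
R' = 2.067 × 68.9 = 142 Ω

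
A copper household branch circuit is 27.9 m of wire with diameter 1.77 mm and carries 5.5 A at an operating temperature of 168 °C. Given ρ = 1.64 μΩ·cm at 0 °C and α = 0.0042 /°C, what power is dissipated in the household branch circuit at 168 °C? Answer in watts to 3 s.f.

9.59 W

ρ = 1.64 μΩ·cm = 1.64×10^-8 Ω·m
A = π(d/2)² = π(8.8500e-04 m)² = 2.461e-06 m²
R₍0₎ = ρL/A = (1.64×10^-8)(27.9)/(2.461e-06) = 0.186 Ω
R₍168₎ = R₍0₎(1 + αΔT) = 0.186 × (1 + 0.0042×168) = 0.3172 Ω
P = I²R = (5.5)² × 0.3172 = 9.59 W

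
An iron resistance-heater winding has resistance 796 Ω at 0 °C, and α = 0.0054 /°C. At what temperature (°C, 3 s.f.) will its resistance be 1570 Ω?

R = R₀(1 + α(T − T₀)) ⇒ T = T₀ + (R/R₀ − 1)/α
T = 0 + (1570/796 − 1)/0.0054 = 0 + (0.9724)/0.0054 = 180 °C

180 °C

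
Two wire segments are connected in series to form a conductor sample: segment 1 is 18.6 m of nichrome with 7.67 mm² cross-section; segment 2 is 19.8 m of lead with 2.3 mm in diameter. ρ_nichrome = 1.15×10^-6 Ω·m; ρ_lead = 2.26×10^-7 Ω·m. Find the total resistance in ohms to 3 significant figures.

Segment 1: A = 7.67 mm² = 7.670e-06 m²
R₁ = ρL/A = (1.15×10^-6)(18.6)/(7.670e-06) = 2.789 Ω
Segment 2: A = π(d/2)² = π(1.1500e-03 m)² = 4.155e-06 m²
R₂ = (2.26×10^-7)(19.8)/(4.155e-06) = 1.077 Ω
R = R₁ + R₂ = 3.87 Ω

3.87 Ω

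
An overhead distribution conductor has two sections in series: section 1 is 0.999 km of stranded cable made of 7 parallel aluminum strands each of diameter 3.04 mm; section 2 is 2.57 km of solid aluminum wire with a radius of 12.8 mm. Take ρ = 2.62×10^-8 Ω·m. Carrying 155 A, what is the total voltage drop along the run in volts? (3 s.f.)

Section 1: A_strand = π(1.5200e-03)² = 7.258e-06 m²; R₁ = ρL/(N·A_s) = (2.62×10^-8)(999)/(7×7.258e-06) = 0.5151 Ω
Section 2: A = πr² = π(1.2800e-02 m)² = 5.147e-04 m²
R₂ = (2.62×10^-8)(2570)/(5.147e-04) = 0.1308 Ω
R = R₁ + R₂ = 0.646 Ω
V = IR = 155 × 0.646 = 100 V

100 V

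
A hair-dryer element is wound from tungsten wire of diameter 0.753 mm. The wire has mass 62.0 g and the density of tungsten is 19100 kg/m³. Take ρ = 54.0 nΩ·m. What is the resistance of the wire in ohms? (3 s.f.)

0.884 Ω

ρ = 54.0 nΩ·m = 5.40×10^-8 Ω·m
A = π(d/2)² = π(3.7650e-04 m)² = 4.4533e-07 m²
L = m/(density·A) = 0.062/(19100×4.4533e-07) = 7.289 m
R = ρL/A = (5.40×10^-8)(7.289)/(4.4533e-07) = 0.884 Ω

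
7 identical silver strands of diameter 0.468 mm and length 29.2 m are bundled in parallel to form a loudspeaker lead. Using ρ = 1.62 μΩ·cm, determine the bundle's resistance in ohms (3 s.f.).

0.393 Ω

ρ = 1.62 μΩ·cm = 1.62×10^-8 Ω·m
A_strand = π(2.3400e-04 m)² = 1.720e-07 m²
R_strand = ρL/A = (1.62×10^-8)(29.2)/(1.720e-07) = 2.75 Ω
R_total = R_strand/N = 2.75/7 = 0.393 Ω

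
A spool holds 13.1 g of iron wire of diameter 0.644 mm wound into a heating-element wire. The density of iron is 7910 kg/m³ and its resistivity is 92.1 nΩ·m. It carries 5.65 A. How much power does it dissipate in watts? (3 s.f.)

45.9 W

ρ = 92.1 nΩ·m = 9.21×10^-8 Ω·m
A = π(d/2)² = π(3.2200e-04 m)² = 3.2573e-07 m²
L = m/(density·A) = 0.0131/(7910×3.2573e-07) = 5.084 m
R = ρL/A = (9.21×10^-8)(5.084)/(3.2573e-07) = 1.438 Ω
P = I²R = (5.65)² × 1.438 = 45.9 W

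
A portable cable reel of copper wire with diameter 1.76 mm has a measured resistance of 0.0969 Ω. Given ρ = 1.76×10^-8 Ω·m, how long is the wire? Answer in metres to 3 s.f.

A = π(d/2)² = π(8.8000e-04 m)² = 2.433e-06 m²
L = RA/ρ = (0.0969)(2.433e-06)/(1.76×10^-8) = 13.4 m

13.4 m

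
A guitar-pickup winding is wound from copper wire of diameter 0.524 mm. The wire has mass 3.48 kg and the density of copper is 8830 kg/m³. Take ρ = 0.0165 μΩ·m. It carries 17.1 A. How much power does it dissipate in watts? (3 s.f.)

ρ = 0.0165 μΩ·m = 1.65×10^-8 Ω·m
A = π(d/2)² = π(2.6200e-04 m)² = 2.1565e-07 m²
L = m/(density·A) = 3.48/(8830×2.1565e-07) = 1828 m
R = ρL/A = (1.65×10^-8)(1828)/(2.1565e-07) = 139.8 Ω
P = I²R = (17.1)² × 139.8 = 40900 W

40900 W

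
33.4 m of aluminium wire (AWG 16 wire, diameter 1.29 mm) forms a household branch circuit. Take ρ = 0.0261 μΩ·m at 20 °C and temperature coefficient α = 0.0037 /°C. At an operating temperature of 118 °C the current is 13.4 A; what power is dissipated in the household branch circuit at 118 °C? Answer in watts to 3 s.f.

163 W

ρ = 0.0261 μΩ·m = 2.61×10^-8 Ω·m
A = π(1.29/2 mm)² = π(6.4500e-04 m)² = 1.307e-06 m²
R₍20₎ = ρL/A = (2.61×10^-8)(33.4)/(1.307e-06) = 0.667 Ω
R₍118₎ = R₍20₎(1 + αΔT) = 0.667 × (1 + 0.0037×98) = 0.9088 Ω
P = I²R = (13.4)² × 0.9088 = 163 W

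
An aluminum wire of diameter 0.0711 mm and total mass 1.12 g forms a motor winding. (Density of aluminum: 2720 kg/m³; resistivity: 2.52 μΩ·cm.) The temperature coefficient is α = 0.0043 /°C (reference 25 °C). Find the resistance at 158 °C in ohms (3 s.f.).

1030 Ω

ρ = 2.52 μΩ·cm = 2.52×10^-8 Ω·m
A = π(d/2)² = π(3.5550e-05 m)² = 3.9704e-09 m²
L = m/(density·A) = 0.00112/(2720×3.9704e-09) = 103.7 m
R = ρL/A = (2.52×10^-8)(103.7)/(3.9704e-09) = 658.3 Ω
R(158 °C) = 658.3 × (1 + 0.0043×133) = 1030 Ω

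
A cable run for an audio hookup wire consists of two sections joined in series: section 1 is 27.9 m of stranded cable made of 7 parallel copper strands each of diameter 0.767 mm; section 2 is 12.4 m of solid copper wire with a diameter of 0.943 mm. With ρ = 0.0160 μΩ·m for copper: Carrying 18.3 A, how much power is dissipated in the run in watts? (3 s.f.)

141 W

ρ = 0.0160 μΩ·m = 1.60×10^-8 Ω·m
Section 1: A_strand = π(3.8350e-04)² = 4.620e-07 m²; R₁ = ρL/(N·A_s) = (1.60×10^-8)(27.9)/(7×4.620e-07) = 0.138 Ω
Section 2: A = π(d/2)² = π(4.7150e-04 m)² = 6.984e-07 m²
R₂ = (1.60×10^-8)(12.4)/(6.984e-07) = 0.2841 Ω
R = R₁ + R₂ = 0.4221 Ω
P = I²R = (18.3)² × 0.4221 = 141 W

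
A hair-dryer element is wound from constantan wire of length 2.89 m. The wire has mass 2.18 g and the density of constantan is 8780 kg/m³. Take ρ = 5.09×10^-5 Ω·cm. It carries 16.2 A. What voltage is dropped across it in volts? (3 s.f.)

277 V

ρ = 5.09×10^-5 Ω·cm = 5.09×10^-7 Ω·m
A = m/(density·L) = 0.00218/(8780×2.89) = 8.5914e-08 m²
R = ρL/A = (5.09×10^-7)(2.89)/(8.5914e-08) = 17.12 Ω
V = IR = 16.2 × 17.12 = 277 V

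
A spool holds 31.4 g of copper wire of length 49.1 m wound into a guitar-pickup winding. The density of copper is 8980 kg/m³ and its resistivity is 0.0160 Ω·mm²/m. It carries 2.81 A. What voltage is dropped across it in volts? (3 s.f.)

31.0 V

ρ = 0.0160 Ω·mm²/m = 1.60×10^-8 Ω·m
A = m/(density·L) = 0.0314/(8980×49.1) = 7.1215e-08 m²
R = ρL/A = (1.60×10^-8)(49.1)/(7.1215e-08) = 11.03 Ω
V = IR = 2.81 × 11.03 = 31.0 V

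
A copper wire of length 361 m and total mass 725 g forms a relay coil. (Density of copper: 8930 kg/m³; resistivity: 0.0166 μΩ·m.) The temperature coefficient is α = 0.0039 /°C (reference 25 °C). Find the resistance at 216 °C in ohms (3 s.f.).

ρ = 0.0166 μΩ·m = 1.66×10^-8 Ω·m
A = m/(density·L) = 0.725/(8930×361) = 2.2489e-07 m²
R = ρL/A = (1.66×10^-8)(361)/(2.2489e-07) = 26.65 Ω
R(216 °C) = 26.65 × (1 + 0.0039×191) = 46.5 Ω

46.5 Ω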